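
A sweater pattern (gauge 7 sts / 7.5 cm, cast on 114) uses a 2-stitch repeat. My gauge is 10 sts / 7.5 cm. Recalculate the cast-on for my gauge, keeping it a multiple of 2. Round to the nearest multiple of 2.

114 × 10 / 7 = 162.86.
Nearest multiple of 2: 162.

Cast on 162 stitches.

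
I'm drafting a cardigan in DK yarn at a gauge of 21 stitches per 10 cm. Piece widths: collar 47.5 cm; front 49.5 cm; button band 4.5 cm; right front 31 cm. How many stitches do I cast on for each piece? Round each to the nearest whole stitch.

Rate = 21/10 = 2.1 sts per cm.
collar: 47.5 × 2.1 = 99.75 → 100.
front: 49.5 × 2.1 = 103.95 → 104.
button band: 4.5 × 2.1 = 9.45 → 9.
right front: 31 × 2.1 = 65.10 → 65.

collar 100; front 104; button band 9; right front 65.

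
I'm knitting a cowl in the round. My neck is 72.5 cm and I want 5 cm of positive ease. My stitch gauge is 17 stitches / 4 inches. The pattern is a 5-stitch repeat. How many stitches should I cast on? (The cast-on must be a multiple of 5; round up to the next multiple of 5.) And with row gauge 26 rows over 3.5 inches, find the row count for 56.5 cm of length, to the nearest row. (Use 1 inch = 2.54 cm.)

Cast on 130 stitches; work 165 rows.

Finished = 72.5 + 5 = 77.5 cm.
77.5 cm × 1/2.54 = 30.51 inches.
17/4 = 4.25 sts per in; 30.51 × 4.25 = 129.68 sts.
Next multiple of 5 → 130.
56.5 cm = 22.24 inches; × 7.429 = 165.24 → 165 rows.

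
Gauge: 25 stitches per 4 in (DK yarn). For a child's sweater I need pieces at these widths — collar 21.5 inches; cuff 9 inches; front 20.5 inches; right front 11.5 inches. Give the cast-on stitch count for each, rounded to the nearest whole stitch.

Rate = 25/4 = 6.25 sts per in.
collar: 21.5 × 6.25 = 134.38 → 134.
cuff: 9 × 6.25 = 56.25 → 56.
front: 20.5 × 6.25 = 128.12 → 128.
right front: 11.5 × 6.25 = 71.88 → 72.

collar 134; cuff 56; front 128; right front 72.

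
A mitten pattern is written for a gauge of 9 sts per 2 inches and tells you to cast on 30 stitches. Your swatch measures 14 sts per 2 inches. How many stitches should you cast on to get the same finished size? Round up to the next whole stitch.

Scale factor = 14 / 9 = 1.556.
30 × 14 / 9 = 46.67 sts.
→ 47 sts.

47 stitches.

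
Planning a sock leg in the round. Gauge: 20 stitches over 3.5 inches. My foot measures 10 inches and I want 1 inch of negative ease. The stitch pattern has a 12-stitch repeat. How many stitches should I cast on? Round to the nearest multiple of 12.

Finished = 10 − 1 = 9 inches.
20 / 3.5 = 5.714 sts/in.
9 × 5.714 = 51.43 sts.
Nearest multiple of 12: 48.

Cast on 48 stitches.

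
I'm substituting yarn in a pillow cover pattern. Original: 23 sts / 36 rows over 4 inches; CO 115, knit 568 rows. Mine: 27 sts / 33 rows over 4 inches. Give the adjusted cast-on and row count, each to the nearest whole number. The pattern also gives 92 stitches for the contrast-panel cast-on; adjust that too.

Cast on 135 stitches; work 521 rows; contrast-panel cast-on 108 stitches.

Stitches: 115 × 27/23 = 135.00 → 135.
Rows: 568 × 33/36 = 520.67 → 521.
contrast-panel cast-on: 92 × 27/23 = 108.00 → 108.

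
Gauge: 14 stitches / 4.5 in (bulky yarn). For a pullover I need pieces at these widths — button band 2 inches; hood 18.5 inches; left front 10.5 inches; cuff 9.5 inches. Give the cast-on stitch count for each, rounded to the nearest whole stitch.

button band 6; hood 58; left front 33; cuff 30.

Rate = 14/4.5 = 3.111 sts per in.
button band: 2 × 3.111 = 6.22 → 6.
hood: 18.5 × 3.111 = 57.56 → 58.
left front: 10.5 × 3.111 = 32.67 → 33.
cuff: 9.5 × 3.111 = 29.56 → 30.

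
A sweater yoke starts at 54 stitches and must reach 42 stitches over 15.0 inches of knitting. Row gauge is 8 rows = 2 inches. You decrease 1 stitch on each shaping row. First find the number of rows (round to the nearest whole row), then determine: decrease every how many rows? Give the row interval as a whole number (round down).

Decrease every 5th row.

Rows = 15.0 × 4 = 60.0 → 60 rows.
Stitches to remove: 12 → 12 shaping rows (at 1 st each).
60 / 12 = 5.00 → every 5 rows.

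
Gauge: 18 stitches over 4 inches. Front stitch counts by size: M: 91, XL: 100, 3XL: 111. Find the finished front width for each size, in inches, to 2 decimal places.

M 20.22 inches; XL 22.22 inches; 3XL 24.67 inches.

18/4 = 4.5 sts per in.
M: 91 / 4.5 = 20.222 → 20.22 in.
XL: 100 / 4.5 = 22.222 → 22.22 in.
3XL: 111 / 4.5 = 24.667 → 24.67 in.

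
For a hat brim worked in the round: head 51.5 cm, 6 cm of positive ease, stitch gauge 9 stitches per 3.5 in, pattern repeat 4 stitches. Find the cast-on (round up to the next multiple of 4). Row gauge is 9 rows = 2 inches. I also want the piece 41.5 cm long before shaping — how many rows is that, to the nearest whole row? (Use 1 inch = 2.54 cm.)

Finished = 51.5 + 6 = 57.5 cm.
57.5 cm × 1/2.54 = 22.64 inches.
9/3.5 = 2.571 sts per in; 22.64 × 2.571 = 58.21 sts.
Next multiple of 4 → 60.
41.5 cm = 16.34 inches; × 4.5 = 73.52 → 74 rows.

Cast on 60 stitches; work 74 rows.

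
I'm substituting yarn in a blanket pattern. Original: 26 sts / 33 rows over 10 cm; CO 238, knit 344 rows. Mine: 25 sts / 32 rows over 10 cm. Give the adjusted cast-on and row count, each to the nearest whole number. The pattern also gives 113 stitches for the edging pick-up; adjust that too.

Stitches: 238 × 25/26 = 228.85 → 229.
Rows: 344 × 32/33 = 333.58 → 334.
edging pick-up: 113 × 25/26 = 108.65 → 109.

Cast on 229 stitches; work 334 rows; edging pick-up 109 stitches.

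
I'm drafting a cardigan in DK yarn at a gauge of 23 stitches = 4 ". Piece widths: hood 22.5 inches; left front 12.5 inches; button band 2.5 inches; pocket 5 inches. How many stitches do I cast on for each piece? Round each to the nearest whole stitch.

Rate = 23/4 = 5.75 sts per in.
hood: 22.5 × 5.75 = 129.38 → 129.
left front: 12.5 × 5.75 = 71.88 → 72.
button band: 2.5 × 5.75 = 14.38 → 14.
pocket: 5 × 5.75 = 28.75 → 29.

hood 129; left front 72; button band 14; pocket 29.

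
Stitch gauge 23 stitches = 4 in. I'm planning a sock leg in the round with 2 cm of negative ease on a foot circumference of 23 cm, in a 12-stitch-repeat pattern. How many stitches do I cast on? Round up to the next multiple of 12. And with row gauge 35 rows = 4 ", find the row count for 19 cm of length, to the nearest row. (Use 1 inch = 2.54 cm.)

Finished = 23 − 2 = 21 cm.
21 cm × 1/2.54 = 8.27 inches.
23/4 = 5.75 sts per in; 8.27 × 5.75 = 47.54 sts.
Next multiple of 12 → 48.
19 cm = 7.48 inches; × 8.75 = 65.45 → 65 rows.

Cast on 48 stitches; work 65 rows.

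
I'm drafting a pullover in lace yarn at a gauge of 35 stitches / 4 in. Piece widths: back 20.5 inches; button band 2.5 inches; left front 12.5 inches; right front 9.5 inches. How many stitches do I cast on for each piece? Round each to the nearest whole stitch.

back 179; button band 22; left front 109; right front 83.

Rate = 35/4 = 8.75 sts per in.
back: 20.5 × 8.75 = 179.38 → 179.
button band: 2.5 × 8.75 = 21.88 → 22.
left front: 12.5 × 8.75 = 109.38 → 109.
right front: 9.5 × 8.75 = 83.12 → 83.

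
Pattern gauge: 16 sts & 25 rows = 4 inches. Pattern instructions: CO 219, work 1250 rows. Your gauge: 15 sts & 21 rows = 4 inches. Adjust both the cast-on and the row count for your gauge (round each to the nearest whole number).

Stitches: 219 × 15/16 = 205.31 → 205.
Rows: 1250 × 21/25 = 1050.00 → 1050.

Cast on 205 stitches; work 1050 rows.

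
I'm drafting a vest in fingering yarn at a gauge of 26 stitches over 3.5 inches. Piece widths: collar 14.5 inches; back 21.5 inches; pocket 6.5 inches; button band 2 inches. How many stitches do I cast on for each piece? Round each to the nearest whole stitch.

Rate = 26/3.5 = 7.429 sts per in.
collar: 14.5 × 7.429 = 107.71 → 108.
back: 21.5 × 7.429 = 159.71 → 160.
pocket: 6.5 × 7.429 = 48.29 → 48.
button band: 2 × 7.429 = 14.86 → 15.

collar 108; back 160; pocket 48; button band 15.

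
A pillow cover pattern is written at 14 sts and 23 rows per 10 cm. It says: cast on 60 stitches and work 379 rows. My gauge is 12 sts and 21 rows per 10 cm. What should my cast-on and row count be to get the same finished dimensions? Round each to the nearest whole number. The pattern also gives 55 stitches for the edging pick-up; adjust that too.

Stitches: 60 × 12/14 = 51.43 → 51.
Rows: 379 × 21/23 = 346.04 → 346.
edging pick-up: 55 × 12/14 = 47.14 → 47.

Cast on 51 stitches; work 346 rows; edging pick-up 47 stitches.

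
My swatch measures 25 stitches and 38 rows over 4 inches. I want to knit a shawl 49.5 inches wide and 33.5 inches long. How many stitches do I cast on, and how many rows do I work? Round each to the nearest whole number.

Cast on 309 stitches and work 318 rows.

Stitch gauge = 25/4 = 6.25 sts/in; 49.5 × 6.25 = 309.38 → 309 sts.
Row gauge = 38/4 = 9.5 rows/in; 33.5 × 9.5 = 318.25 → 318 rows.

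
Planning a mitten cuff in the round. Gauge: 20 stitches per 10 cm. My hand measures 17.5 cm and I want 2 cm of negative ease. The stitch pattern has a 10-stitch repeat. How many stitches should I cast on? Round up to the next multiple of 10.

Finished = 17.5 − 2 = 15.5 cm.
20 / 10 = 2 sts/cm.
15.5 × 2 = 31.00 sts.
Next multiple of 10: 40.

Cast on 40 stitches.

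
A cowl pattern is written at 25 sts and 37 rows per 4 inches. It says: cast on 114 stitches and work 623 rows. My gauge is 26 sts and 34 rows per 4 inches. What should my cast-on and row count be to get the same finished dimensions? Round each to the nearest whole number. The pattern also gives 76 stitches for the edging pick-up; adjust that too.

Cast on 119 stitches; work 572 rows; edging pick-up 79 stitches.

Stitches: 114 × 26/25 = 118.56 → 119.
Rows: 623 × 34/37 = 572.49 → 572.
edging pick-up: 76 × 26/25 = 79.04 → 79.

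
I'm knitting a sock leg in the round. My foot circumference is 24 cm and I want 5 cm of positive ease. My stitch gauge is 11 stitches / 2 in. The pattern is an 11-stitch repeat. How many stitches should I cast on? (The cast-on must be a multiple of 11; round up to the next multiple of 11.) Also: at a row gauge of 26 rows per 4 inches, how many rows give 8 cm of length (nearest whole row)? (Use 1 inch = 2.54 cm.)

Cast on 66 stitches; work 20 rows.

Finished = 24 + 5 = 29 cm.
29 cm × 1/2.54 = 11.42 inches.
11/2 = 5.5 sts per in; 11.42 × 5.5 = 62.80 sts.
Next multiple of 11 → 66.
8 cm = 3.15 inches; × 6.5 = 20.47 → 20 rows.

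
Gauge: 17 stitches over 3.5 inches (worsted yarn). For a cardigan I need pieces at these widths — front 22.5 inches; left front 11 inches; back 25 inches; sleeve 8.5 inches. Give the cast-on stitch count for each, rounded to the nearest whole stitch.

Rate = 17/3.5 = 4.857 sts per in.
front: 22.5 × 4.857 = 109.29 → 109.
left front: 11 × 4.857 = 53.43 → 53.
back: 25 × 4.857 = 121.43 → 121.
sleeve: 8.5 × 4.857 = 41.29 → 41.

front 109; left front 53; back 121; sleeve 41.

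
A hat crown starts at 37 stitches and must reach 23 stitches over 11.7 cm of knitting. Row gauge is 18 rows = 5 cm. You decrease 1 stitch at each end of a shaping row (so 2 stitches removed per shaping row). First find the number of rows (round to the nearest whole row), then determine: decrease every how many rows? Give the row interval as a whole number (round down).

Rows = 11.7 × 3.6 = 42.1 → 42 rows.
Stitches to remove: 14 → 7 shaping rows (at 2 st each).
42 / 7 = 6.00 → every 6 rows.

Decrease every 6th row.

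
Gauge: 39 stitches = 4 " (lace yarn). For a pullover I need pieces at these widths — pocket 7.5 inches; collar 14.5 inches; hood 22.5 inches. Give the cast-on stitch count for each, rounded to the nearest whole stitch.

pocket 73; collar 141; hood 219.

Rate = 39/4 = 9.75 sts per in.
pocket: 7.5 × 9.75 = 73.12 → 73.
collar: 14.5 × 9.75 = 141.38 → 141.
hood: 22.5 × 9.75 = 219.38 → 219.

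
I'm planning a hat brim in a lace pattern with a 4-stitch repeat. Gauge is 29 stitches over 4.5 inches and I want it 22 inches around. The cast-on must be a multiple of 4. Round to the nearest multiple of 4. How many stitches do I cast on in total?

Cast on 140 stitches.

29 / 4.5 = 6.444 sts per inch.
22 × 6.444 = 141.78 sts.
Nearest multiple of 4: 140.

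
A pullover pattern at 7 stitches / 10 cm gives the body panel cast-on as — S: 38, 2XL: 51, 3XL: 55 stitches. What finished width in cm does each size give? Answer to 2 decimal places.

7/10 = 0.7 sts per cm.
S: 38 / 0.7 = 54.286 → 54.29 cm.
2XL: 51 / 0.7 = 72.857 → 72.86 cm.
3XL: 55 / 0.7 = 78.571 → 78.57 cm.

S 54.29 cm; 2XL 72.86 cm; 3XL 78.57 cm.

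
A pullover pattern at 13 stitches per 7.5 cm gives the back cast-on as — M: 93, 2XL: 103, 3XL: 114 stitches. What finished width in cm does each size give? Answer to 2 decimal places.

M 53.65 cm; 2XL 59.42 cm; 3XL 65.77 cm.

13/7.5 = 1.733 sts per cm.
M: 93 / 1.733 = 53.654 → 53.65 cm.
2XL: 103 / 1.733 = 59.423 → 59.42 cm.
3XL: 114 / 1.733 = 65.769 → 65.77 cm.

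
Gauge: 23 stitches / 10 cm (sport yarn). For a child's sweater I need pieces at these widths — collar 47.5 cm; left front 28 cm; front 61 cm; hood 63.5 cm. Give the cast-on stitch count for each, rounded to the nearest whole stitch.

collar 109; left front 64; front 140; hood 146.

Rate = 23/10 = 2.3 sts per cm.
collar: 47.5 × 2.3 = 109.25 → 109.
left front: 28 × 2.3 = 64.40 → 64.
front: 61 × 2.3 = 140.30 → 140.
hood: 63.5 × 2.3 = 146.05 → 146.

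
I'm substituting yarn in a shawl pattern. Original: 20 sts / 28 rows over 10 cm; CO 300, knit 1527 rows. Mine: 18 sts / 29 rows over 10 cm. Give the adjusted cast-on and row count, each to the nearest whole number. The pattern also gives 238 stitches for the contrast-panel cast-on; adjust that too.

Cast on 270 stitches; work 1582 rows; contrast-panel cast-on 214 stitches.

Stitches: 300 × 18/20 = 270.00 → 270.
Rows: 1527 × 29/28 = 1581.54 → 1582.
contrast-panel cast-on: 238 × 18/20 = 214.20 → 214.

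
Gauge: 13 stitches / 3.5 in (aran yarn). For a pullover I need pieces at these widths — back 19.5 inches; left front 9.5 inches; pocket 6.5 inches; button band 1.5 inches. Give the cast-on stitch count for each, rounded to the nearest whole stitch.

Rate = 13/3.5 = 3.714 sts per in.
back: 19.5 × 3.714 = 72.43 → 72.
left front: 9.5 × 3.714 = 35.29 → 35.
pocket: 6.5 × 3.714 = 24.14 → 24.
button band: 1.5 × 3.714 = 5.57 → 6.

back 72; left front 35; pocket 24; button band 6.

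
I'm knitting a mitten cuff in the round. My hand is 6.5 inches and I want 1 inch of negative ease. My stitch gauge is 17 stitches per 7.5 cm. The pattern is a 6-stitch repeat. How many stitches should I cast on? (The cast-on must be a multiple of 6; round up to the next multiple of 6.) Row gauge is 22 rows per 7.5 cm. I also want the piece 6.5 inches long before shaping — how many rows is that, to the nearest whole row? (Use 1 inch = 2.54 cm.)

Cast on 36 stitches; work 48 rows.

Finished = 6.5 − 1 = 5.5 inches.
5.5 inches × 2.54 = 13.97 cm.
17/7.5 = 2.267 sts per cm; 13.97 × 2.267 = 31.67 sts.
Next multiple of 6 → 36.
6.5 inches = 16.51 cm; × 2.933 = 48.43 → 48 rows.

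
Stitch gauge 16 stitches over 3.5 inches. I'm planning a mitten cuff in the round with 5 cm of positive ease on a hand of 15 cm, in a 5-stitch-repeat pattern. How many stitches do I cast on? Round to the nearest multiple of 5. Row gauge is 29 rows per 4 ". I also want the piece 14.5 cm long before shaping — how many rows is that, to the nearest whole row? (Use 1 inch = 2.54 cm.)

Finished = 15 + 5 = 20 cm.
20 cm × 1/2.54 = 7.87 inches.
16/3.5 = 4.571 sts per in; 7.87 × 4.571 = 36.00 sts.
Nearest multiple of 5 → 35.
14.5 cm = 5.71 inches; × 7.25 = 41.39 → 41 rows.

Cast on 35 stitches; work 41 rows.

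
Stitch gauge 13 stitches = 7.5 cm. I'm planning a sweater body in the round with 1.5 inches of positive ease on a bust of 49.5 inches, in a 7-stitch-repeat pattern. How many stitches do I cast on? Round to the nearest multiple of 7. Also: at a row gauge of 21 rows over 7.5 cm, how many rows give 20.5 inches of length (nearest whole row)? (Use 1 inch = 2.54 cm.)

Finished = 49.5 + 1.5 = 51 inches.
51 inches × 2.54 = 129.54 cm.
13/7.5 = 1.733 sts per cm; 129.54 × 1.733 = 224.54 sts.
Nearest multiple of 7 → 224.
20.5 inches = 52.07 cm; × 2.8 = 145.80 → 146 rows.

Cast on 224 stitches; work 146 rows.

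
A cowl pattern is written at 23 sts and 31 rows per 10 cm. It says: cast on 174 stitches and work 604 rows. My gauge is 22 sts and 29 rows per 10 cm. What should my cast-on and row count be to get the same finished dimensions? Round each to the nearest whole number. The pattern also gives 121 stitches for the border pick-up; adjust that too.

Cast on 166 stitches; work 565 rows; border pick-up 116 stitches.

Stitches: 174 × 22/23 = 166.43 → 166.
Rows: 604 × 29/31 = 565.03 → 565.
border pick-up: 121 × 22/23 = 115.74 → 116.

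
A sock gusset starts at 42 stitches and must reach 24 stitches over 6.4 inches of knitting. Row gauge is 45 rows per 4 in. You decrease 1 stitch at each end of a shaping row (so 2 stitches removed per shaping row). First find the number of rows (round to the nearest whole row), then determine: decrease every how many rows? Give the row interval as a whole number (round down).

Rows = 6.4 × 11.25 = 72.0 → 72 rows.
Stitches to remove: 18 → 9 shaping rows (at 2 st each).
72 / 9 = 8.00 → every 8 rows.

Decrease every 8th row.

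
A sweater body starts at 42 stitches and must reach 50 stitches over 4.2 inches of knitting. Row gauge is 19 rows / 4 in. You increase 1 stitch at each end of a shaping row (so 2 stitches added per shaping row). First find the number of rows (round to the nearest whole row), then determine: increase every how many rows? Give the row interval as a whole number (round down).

Increase every 5th row.

Rows = 4.2 × 4.75 = 19.9 → 20 rows.
Stitches to add: 8 → 4 shaping rows (at 2 st each).
20 / 4 = 5.00 → every 5 rows.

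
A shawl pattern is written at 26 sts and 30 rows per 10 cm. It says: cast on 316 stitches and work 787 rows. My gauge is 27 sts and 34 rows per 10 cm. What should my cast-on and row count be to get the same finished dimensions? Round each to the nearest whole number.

Stitches: 316 × 27/26 = 328.15 → 328.
Rows: 787 × 34/30 = 891.93 → 892.

Cast on 328 stitches; work 892 rows.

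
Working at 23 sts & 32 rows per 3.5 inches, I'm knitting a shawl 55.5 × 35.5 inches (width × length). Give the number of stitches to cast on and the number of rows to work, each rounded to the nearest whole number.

Cast on 365 stitches and work 325 rows.

Stitch gauge = 23/3.5 = 6.571 sts/in; 55.5 × 6.571 = 364.71 → 365 sts.
Row gauge = 32/3.5 = 9.143 rows/in; 35.5 × 9.143 = 324.57 → 325 rows.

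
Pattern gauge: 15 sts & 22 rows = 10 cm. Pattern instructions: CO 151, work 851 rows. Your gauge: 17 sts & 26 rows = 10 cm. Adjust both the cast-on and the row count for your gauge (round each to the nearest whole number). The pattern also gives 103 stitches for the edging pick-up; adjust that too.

Stitches: 151 × 17/15 = 171.13 → 171.
Rows: 851 × 26/22 = 1005.73 → 1006.
edging pick-up: 103 × 17/15 = 116.73 → 117.

Cast on 171 stitches; work 1006 rows; edging pick-up 117 stitches.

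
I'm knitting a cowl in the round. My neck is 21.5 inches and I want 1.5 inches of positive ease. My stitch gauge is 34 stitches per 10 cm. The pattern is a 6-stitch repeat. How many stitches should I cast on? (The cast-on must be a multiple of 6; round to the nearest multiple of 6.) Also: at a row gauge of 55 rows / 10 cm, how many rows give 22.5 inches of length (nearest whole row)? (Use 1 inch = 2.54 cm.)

Finished = 21.5 + 1.5 = 23 inches.
23 inches × 2.54 = 58.42 cm.
34/10 = 3.4 sts per cm; 58.42 × 3.4 = 198.63 sts.
Nearest multiple of 6 → 198.
22.5 inches = 57.15 cm; × 5.5 = 314.32 → 314 rows.

Cast on 198 stitches; work 314 rows.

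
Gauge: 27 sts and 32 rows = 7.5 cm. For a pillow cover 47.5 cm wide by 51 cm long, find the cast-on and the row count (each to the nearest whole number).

Cast on 171 stitches and work 218 rows.

Stitch gauge = 27/7.5 = 3.6 sts/cm; 47.5 × 3.6 = 171.00 → 171 sts.
Row gauge = 32/7.5 = 4.267 rows/cm; 51 × 4.267 = 217.60 → 218 rows.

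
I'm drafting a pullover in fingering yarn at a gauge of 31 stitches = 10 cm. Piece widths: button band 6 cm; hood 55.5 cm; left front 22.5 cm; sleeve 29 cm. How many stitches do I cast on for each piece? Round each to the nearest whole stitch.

button band 19; hood 172; left front 70; sleeve 90.

Rate = 31/10 = 3.1 sts per cm.
button band: 6 × 3.1 = 18.60 → 19.
hood: 55.5 × 3.1 = 172.05 → 172.
left front: 22.5 × 3.1 = 69.75 → 70.
sleeve: 29 × 3.1 = 89.90 → 90.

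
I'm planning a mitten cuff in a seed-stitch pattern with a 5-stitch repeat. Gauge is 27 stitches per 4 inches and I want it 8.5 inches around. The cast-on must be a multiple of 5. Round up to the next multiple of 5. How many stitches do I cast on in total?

CO 60 sts.

27 / 4 = 6.75 sts per inch.
8.5 × 6.75 = 57.38 sts.
Next multiple of 5: 60.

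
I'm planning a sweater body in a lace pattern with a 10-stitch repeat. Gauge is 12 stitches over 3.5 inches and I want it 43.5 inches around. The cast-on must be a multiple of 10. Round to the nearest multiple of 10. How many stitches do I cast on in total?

150 stitches.

12 / 3.5 = 3.429 sts per inch.
43.5 × 3.429 = 149.14 sts.
Nearest multiple of 10: 150.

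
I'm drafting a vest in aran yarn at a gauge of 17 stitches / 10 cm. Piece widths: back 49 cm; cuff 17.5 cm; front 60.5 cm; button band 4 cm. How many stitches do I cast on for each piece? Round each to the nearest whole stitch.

back 83; cuff 30; front 103; button band 7.

Rate = 17/10 = 1.7 sts per cm.
back: 49 × 1.7 = 83.30 → 83.
cuff: 17.5 × 1.7 = 29.75 → 30.
front: 60.5 × 1.7 = 102.85 → 103.
button band: 4 × 1.7 = 6.80 → 7.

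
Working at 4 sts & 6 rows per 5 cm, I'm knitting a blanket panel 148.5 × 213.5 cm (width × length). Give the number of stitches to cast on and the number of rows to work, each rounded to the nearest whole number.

Cast on 119 stitches and work 256 rows.

Stitch gauge = 4/5 = 0.8 sts/cm; 148.5 × 0.8 = 118.80 → 119 sts.
Row gauge = 6/5 = 1.2 rows/cm; 213.5 × 1.2 = 256.20 → 256 rows.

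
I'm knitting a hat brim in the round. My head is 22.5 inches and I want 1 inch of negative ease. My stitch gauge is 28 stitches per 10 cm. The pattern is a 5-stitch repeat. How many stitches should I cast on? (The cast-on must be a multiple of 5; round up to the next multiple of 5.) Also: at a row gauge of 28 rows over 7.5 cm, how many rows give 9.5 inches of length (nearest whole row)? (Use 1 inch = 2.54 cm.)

Finished = 22.5 − 1 = 21.5 inches.
21.5 inches × 2.54 = 54.61 cm.
28/10 = 2.8 sts per cm; 54.61 × 2.8 = 152.91 sts.
Next multiple of 5 → 155.
9.5 inches = 24.13 cm; × 3.733 = 90.09 → 90 rows.

Cast on 155 stitches; work 90 rows.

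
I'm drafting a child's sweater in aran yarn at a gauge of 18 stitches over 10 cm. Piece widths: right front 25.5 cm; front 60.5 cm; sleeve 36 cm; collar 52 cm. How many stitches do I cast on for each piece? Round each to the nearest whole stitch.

Rate = 18/10 = 1.8 sts per cm.
right front: 25.5 × 1.8 = 45.90 → 46.
front: 60.5 × 1.8 = 108.90 → 109.
sleeve: 36 × 1.8 = 64.80 → 65.
collar: 52 × 1.8 = 93.60 → 94.

right front 46; front 109; sleeve 65; collar 94.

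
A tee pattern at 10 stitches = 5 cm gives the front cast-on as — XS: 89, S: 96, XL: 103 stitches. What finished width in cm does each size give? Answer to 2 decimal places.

XS 44.50 cm; S 48.00 cm; XL 51.50 cm.

10/5 = 2 sts per cm.
XS: 89 / 2 = 44.500 → 44.50 cm.
S: 96 / 2 = 48.000 → 48.00 cm.
XL: 103 / 2 = 51.500 → 51.50 cm.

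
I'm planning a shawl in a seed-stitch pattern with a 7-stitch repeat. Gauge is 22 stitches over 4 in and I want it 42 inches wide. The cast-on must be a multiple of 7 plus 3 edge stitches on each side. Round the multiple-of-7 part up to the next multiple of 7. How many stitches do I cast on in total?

22 / 4 = 5.5 sts per inch.
42 × 5.5 = 231.00 sts.
Less 6 edge sts → 225.00 for the repeat.
Next multiple of 7: 231.
Add back 6 edge sts → 237.

Cast on 237 stitches.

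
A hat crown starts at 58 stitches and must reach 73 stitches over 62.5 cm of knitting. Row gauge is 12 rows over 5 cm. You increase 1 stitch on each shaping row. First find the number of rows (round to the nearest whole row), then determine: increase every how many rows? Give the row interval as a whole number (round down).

Increase every 10th row.

Rows = 62.5 × 2.4 = 150.0 → 150 rows.
Stitches to add: 15 → 15 shaping rows (at 1 st each).
150 / 15 = 10.00 → every 10 rows.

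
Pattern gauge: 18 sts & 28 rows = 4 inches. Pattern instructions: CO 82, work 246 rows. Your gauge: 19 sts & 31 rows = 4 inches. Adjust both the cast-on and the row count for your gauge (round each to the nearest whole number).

Cast on 87 stitches; work 272 rows.

Stitches: 82 × 19/18 = 86.56 → 87.
Rows: 246 × 31/28 = 272.36 → 272.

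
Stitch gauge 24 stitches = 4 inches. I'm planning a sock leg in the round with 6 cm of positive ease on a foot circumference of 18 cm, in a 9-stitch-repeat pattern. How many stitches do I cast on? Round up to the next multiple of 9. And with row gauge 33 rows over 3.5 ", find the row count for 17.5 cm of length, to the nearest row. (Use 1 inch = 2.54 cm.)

Finished = 18 + 6 = 24 cm.
24 cm × 1/2.54 = 9.45 inches.
24/4 = 6 sts per in; 9.45 × 6 = 56.69 sts.
Next multiple of 9 → 63.
17.5 cm = 6.89 inches; × 9.429 = 64.96 → 65 rows.

Cast on 63 stitches; work 65 rows.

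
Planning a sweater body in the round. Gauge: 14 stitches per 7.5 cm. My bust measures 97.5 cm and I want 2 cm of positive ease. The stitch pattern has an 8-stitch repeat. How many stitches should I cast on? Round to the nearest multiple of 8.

Finished = 97.5 + 2 = 99.5 cm.
14 / 7.5 = 1.867 sts/cm.
99.5 × 1.867 = 185.73 sts.
Nearest multiple of 8: 184.

Cast on 184 stitches.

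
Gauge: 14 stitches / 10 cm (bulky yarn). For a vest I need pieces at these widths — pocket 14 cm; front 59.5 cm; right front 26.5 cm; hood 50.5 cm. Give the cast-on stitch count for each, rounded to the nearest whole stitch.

pocket 20; front 83; right front 37; hood 71.

Rate = 14/10 = 1.4 sts per cm.
pocket: 14 × 1.4 = 19.60 → 20.
front: 59.5 × 1.4 = 83.30 → 83.
right front: 26.5 × 1.4 = 37.10 → 37.
hood: 50.5 × 1.4 = 70.70 → 71.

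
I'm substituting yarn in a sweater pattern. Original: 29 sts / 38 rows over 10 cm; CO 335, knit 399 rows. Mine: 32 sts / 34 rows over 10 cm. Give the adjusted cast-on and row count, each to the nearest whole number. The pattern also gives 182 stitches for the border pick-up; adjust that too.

Stitches: 335 × 32/29 = 369.66 → 370.
Rows: 399 × 34/38 = 357.00 → 357.
border pick-up: 182 × 32/29 = 200.83 → 201.

Cast on 370 stitches; work 357 rows; border pick-up 201 stitches.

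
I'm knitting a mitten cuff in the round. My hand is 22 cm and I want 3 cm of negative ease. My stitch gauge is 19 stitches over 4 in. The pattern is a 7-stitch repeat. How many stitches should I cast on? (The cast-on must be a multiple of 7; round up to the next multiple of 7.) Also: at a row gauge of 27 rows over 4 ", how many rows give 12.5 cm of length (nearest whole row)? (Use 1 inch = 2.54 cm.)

Cast on 42 stitches; work 33 rows.

Finished = 22 − 3 = 19 cm.
19 cm × 1/2.54 = 7.48 inches.
19/4 = 4.75 sts per in; 7.48 × 4.75 = 35.53 sts.
Next multiple of 7 → 42.
12.5 cm = 4.92 inches; × 6.75 = 33.22 → 33 rows.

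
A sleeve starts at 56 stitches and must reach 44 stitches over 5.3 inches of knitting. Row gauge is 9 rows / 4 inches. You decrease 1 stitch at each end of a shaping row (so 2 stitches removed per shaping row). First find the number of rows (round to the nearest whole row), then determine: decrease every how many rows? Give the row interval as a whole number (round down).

Rows = 5.3 × 2.25 = 11.9 → 12 rows.
Stitches to remove: 12 → 6 shaping rows (at 2 st each).
12 / 6 = 2.00 → every 2 rows.

Decrease every 2nd row.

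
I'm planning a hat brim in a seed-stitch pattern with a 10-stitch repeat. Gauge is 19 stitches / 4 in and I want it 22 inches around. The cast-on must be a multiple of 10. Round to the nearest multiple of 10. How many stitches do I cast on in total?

Cast on 100 stitches.

19 / 4 = 4.75 sts per inch.
22 × 4.75 = 104.50 sts.
Nearest multiple of 10: 100.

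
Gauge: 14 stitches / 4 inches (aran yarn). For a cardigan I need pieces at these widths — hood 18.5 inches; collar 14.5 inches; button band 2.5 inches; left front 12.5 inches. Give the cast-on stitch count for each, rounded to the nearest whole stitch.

Rate = 14/4 = 3.5 sts per in.
hood: 18.5 × 3.5 = 64.75 → 65.
collar: 14.5 × 3.5 = 50.75 → 51.
button band: 2.5 × 3.5 = 8.75 → 9.
left front: 12.5 × 3.5 = 43.75 → 44.

hood 65; collar 51; button band 9; left front 44.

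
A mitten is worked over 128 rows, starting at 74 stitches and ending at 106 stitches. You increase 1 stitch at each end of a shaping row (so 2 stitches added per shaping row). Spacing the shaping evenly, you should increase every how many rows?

Increase every 8th row.

Stitches to add: |106 − 74| = 32.
Shaping rows needed: 32 / 2 = 16.
128 rows / 16 = every 8 rows.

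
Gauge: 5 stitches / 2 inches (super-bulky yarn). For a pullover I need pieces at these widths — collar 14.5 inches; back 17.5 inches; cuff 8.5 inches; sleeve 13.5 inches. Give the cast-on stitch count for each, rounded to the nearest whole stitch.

collar 36; back 44; cuff 21; sleeve 34.

Rate = 5/2 = 2.5 sts per in.
collar: 14.5 × 2.5 = 36.25 → 36.
back: 17.5 × 2.5 = 43.75 → 44.
cuff: 8.5 × 2.5 = 21.25 → 21.
sleeve: 13.5 × 2.5 = 33.75 → 34.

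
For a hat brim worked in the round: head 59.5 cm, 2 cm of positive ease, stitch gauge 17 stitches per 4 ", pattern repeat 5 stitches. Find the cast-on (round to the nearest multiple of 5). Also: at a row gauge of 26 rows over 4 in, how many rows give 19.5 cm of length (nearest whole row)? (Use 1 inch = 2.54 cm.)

Cast on 105 stitches; work 50 rows.

Finished = 59.5 + 2 = 61.5 cm.
61.5 cm × 1/2.54 = 24.21 inches.
17/4 = 4.25 sts per in; 24.21 × 4.25 = 102.90 sts.
Nearest multiple of 5 → 105.
19.5 cm = 7.68 inches; × 6.5 = 49.90 → 50 rows.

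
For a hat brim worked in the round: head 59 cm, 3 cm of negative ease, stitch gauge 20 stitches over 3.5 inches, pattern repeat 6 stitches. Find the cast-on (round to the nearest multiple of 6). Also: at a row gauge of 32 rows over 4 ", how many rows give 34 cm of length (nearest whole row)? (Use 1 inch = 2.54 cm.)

Finished = 59 − 3 = 56 cm.
56 cm × 1/2.54 = 22.05 inches.
20/3.5 = 5.714 sts per in; 22.05 × 5.714 = 125.98 sts.
Nearest multiple of 6 → 126.
34 cm = 13.39 inches; × 8 = 107.09 → 107 rows.

Cast on 126 stitches; work 107 rows.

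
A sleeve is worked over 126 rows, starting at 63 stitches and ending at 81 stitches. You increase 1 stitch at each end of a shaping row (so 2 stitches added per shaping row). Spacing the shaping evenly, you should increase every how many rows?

Stitches to add: |81 − 63| = 18.
Shaping rows needed: 18 / 2 = 9.
126 rows / 9 = every 14 rows.

Increase every 14th row.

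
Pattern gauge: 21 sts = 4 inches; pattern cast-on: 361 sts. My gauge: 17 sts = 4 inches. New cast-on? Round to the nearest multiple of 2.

Cast on 292 stitches.

Scale factor = 17 / 21 = 0.810.
361 × 17 / 21 = 292.24 sts.
→ 292 sts.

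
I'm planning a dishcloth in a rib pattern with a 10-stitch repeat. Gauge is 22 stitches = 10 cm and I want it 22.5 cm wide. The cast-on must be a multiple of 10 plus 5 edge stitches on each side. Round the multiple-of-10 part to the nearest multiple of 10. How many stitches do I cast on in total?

CO 50 sts.

22 / 10 = 2.2 sts per cm.
22.5 × 2.2 = 49.50 sts.
Less 10 edge sts → 39.50 for the repeat.
Nearest multiple of 10: 40.
Add back 10 edge sts → 50.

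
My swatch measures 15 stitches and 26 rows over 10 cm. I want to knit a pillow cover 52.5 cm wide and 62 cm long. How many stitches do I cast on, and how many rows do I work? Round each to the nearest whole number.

Stitch gauge = 15/10 = 1.5 sts/cm; 52.5 × 1.5 = 78.75 → 79 sts.
Row gauge = 26/10 = 2.6 rows/cm; 62 × 2.6 = 161.20 → 161 rows.

Cast on 79 stitches and work 161 rows.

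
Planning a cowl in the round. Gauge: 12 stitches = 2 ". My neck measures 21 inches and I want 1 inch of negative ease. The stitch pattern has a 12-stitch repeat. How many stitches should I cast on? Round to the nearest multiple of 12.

Cast on 120 stitches.

Finished = 21 − 1 = 20 inches.
12 / 2 = 6 sts/in.
20 × 6 = 120.00 sts.
Nearest multiple of 12: 120.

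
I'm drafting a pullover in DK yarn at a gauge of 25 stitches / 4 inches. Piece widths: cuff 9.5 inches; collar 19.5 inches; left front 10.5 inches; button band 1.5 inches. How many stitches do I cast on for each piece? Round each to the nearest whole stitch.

Rate = 25/4 = 6.25 sts per in.
cuff: 9.5 × 6.25 = 59.38 → 59.
collar: 19.5 × 6.25 = 121.88 → 122.
left front: 10.5 × 6.25 = 65.62 → 66.
button band: 1.5 × 6.25 = 9.38 → 9.

cuff 59; collar 122; left front 66; button band 9.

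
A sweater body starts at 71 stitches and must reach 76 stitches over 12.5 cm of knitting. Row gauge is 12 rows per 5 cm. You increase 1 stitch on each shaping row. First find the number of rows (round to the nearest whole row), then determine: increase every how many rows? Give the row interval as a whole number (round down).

Increase every 6th row.

Rows = 12.5 × 2.4 = 30.0 → 30 rows.
Stitches to add: 5 → 5 shaping rows (at 1 st each).
30 / 5 = 6.00 → every 6 rows.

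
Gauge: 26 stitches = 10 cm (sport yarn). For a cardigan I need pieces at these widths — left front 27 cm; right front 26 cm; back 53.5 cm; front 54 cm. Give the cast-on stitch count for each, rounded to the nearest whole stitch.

left front 70; right front 68; back 139; front 140.

Rate = 26/10 = 2.6 sts per cm.
left front: 27 × 2.6 = 70.20 → 70.
right front: 26 × 2.6 = 67.60 → 68.
back: 53.5 × 2.6 = 139.10 → 139.
front: 54 × 2.6 = 140.40 → 140.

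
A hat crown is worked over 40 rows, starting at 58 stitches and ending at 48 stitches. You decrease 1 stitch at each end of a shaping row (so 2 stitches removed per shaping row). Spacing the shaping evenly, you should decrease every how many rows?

Decrease every 8th row.

Stitches to remove: |48 − 58| = 10.
Shaping rows needed: 10 / 2 = 5.
40 rows / 5 = every 8 rows.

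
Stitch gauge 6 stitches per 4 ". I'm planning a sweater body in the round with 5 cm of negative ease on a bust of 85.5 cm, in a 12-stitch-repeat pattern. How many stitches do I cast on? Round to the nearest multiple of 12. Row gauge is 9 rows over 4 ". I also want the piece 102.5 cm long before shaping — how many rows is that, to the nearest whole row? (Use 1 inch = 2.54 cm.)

Cast on 48 stitches; work 91 rows.

Finished = 85.5 − 5 = 80.5 cm.
80.5 cm × 1/2.54 = 31.69 inches.
6/4 = 1.5 sts per in; 31.69 × 1.5 = 47.54 sts.
Nearest multiple of 12 → 48.
102.5 cm = 40.35 inches; × 2.25 = 90.80 → 91 rows.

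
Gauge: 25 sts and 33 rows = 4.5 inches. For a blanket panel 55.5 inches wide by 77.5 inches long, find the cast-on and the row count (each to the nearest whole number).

Stitch gauge = 25/4.5 = 5.556 sts/in; 55.5 × 5.556 = 308.33 → 308 sts.
Row gauge = 33/4.5 = 7.333 rows/in; 77.5 × 7.333 = 568.33 → 568 rows.

Cast on 308 stitches and work 568 rows.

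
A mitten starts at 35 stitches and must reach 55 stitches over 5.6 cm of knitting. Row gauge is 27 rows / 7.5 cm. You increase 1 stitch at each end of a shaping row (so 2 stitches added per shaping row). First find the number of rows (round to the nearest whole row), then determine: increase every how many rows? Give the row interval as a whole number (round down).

Increase every 2nd row.

Rows = 5.6 × 3.6 = 20.2 → 20 rows.
Stitches to add: 20 → 10 shaping rows (at 2 st each).
20 / 10 = 2.00 → every 2 rows.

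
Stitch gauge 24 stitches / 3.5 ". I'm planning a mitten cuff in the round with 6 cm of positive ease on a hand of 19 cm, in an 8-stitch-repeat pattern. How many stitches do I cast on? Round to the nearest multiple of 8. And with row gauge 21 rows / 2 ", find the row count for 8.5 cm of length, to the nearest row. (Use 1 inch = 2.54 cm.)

Cast on 64 stitches; work 35 rows.

Finished = 19 + 6 = 25 cm.
25 cm × 1/2.54 = 9.84 inches.
24/3.5 = 6.857 sts per in; 9.84 × 6.857 = 67.49 sts.
Nearest multiple of 8 → 64.
8.5 cm = 3.35 inches; × 10.5 = 35.14 → 35 rows.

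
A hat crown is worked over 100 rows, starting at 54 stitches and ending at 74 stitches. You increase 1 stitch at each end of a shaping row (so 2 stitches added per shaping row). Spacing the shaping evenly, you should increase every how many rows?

Stitches to add: |74 − 54| = 20.
Shaping rows needed: 20 / 2 = 10.
100 rows / 10 = every 10 rows.

Increase every 10th row.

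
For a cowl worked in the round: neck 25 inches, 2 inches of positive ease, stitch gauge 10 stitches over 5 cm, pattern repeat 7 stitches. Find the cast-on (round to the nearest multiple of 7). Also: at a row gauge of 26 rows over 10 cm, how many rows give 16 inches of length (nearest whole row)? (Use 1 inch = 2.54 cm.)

Cast on 140 stitches; work 106 rows.

Finished = 25 + 2 = 27 inches.
27 inches × 2.54 = 68.58 cm.
10/5 = 2 sts per cm; 68.58 × 2 = 137.16 sts.
Nearest multiple of 7 → 140.
16 inches = 40.64 cm; × 2.6 = 105.66 → 106 rows.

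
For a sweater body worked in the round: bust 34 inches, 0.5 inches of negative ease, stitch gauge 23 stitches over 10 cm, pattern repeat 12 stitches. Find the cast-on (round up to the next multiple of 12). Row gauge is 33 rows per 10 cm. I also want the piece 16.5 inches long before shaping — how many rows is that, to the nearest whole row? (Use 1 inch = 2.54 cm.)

Cast on 204 stitches; work 138 rows.

Finished = 34 − 0.5 = 33.5 inches.
33.5 inches × 2.54 = 85.09 cm.
23/10 = 2.3 sts per cm; 85.09 × 2.3 = 195.71 sts.
Next multiple of 12 → 204.
16.5 inches = 41.91 cm; × 3.3 = 138.30 → 138 rows.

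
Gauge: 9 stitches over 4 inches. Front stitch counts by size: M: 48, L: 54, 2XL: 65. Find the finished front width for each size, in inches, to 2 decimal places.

M 21.33 inches; L 24.00 inches; 2XL 28.89 inches.

9/4 = 2.25 sts per in.
M: 48 / 2.25 = 21.333 → 21.33 in.
L: 54 / 2.25 = 24.000 → 24.00 in.
2XL: 65 / 2.25 = 28.889 → 28.89 in.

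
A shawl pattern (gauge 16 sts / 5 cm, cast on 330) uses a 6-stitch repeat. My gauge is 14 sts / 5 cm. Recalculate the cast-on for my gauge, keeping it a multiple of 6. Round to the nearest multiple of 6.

330 × 14 / 16 = 288.75.
Nearest multiple of 6: 288.

288 stitches.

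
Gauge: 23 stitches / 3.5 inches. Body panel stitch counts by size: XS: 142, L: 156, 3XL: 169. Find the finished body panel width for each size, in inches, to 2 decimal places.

XS 21.61 inches; L 23.74 inches; 3XL 25.72 inches.

23/3.5 = 6.571 sts per in.
XS: 142 / 6.571 = 21.609 → 21.61 in.
L: 156 / 6.571 = 23.739 → 23.74 in.
3XL: 169 / 6.571 = 25.717 → 25.72 in.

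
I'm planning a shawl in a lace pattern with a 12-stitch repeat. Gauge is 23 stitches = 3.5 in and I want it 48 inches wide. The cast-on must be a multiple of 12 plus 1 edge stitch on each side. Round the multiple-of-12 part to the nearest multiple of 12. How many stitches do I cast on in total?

CO 314 sts.

23 / 3.5 = 6.571 sts per inch.
48 × 6.571 = 315.43 sts.
Less 2 edge sts → 313.43 for the repeat.
Nearest multiple of 12: 312.
Add back 2 edge sts → 314.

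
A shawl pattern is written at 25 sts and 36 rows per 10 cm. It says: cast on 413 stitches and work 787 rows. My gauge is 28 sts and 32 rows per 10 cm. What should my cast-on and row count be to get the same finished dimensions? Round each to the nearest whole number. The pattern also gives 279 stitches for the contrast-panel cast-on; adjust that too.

Stitches: 413 × 28/25 = 462.56 → 463.
Rows: 787 × 32/36 = 699.56 → 700.
contrast-panel cast-on: 279 × 28/25 = 312.48 → 312.

Cast on 463 stitches; work 700 rows; contrast-panel cast-on 312 stitches.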